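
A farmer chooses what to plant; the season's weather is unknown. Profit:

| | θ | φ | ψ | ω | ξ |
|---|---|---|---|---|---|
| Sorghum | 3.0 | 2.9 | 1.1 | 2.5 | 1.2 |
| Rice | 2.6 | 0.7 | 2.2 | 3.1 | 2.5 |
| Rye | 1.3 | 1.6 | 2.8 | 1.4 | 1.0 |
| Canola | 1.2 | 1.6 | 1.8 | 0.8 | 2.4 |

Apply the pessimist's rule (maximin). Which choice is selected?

Row minima: Sorghum=1.1, Rice=0.7, Rye=1.0, Canola=0.8
Best worst-case = 1.1 → Sorghum.

Sorghum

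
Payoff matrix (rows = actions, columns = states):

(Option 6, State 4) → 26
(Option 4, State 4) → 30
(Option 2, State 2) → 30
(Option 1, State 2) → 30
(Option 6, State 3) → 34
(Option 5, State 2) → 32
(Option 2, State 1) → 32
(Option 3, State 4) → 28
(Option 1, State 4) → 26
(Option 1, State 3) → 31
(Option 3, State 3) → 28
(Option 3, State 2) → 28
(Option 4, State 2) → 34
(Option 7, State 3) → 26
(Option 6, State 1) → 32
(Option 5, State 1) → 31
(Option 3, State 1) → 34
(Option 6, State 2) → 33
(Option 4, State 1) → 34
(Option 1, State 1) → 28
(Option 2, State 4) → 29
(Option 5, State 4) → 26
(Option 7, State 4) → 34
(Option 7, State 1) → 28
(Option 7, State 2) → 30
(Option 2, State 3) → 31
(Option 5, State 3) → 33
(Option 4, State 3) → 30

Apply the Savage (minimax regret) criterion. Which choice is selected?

Column bests: State 1=34, State 2=34, State 3=34, State 4=34.
Option 1 regrets: 6, 4, 3, 8 → max 8
Option 2 regrets: 2, 4, 3, 5 → max 5
Option 3 regrets: 0, 6, 6, 6 → max 6
Option 4 regrets: 0, 0, 4, 4 → max 4
Option 5 regrets: 3, 2, 1, 8 → max 8
Option 6 regrets: 2, 1, 0, 8 → max 8
Option 7 regrets: 6, 4, 8, 0 → max 8
Smallest max regret = 4 → Option 4.

Option 4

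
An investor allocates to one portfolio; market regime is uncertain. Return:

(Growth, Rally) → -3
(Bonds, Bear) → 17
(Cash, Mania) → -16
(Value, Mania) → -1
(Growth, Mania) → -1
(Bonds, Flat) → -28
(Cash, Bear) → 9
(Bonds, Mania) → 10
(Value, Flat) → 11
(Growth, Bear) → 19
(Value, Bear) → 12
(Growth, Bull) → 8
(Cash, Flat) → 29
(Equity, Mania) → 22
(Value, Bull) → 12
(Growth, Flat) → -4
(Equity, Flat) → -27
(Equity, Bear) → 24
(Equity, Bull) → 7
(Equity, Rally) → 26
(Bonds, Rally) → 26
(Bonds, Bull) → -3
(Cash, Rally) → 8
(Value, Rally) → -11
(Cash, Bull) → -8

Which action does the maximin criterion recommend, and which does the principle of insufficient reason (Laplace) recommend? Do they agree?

Row minima: Growth=-4, Cash=-16, Value=-11, Equity=-27, Bonds=-28
Best worst-case = -4 → Growth.
Row averages: Growth=3.8, Cash=4.4, Value=4.6, Equity=10.4, Bonds=4.4
Highest average = 10.4 → Equity.

maximin → Growth; laplace → Equity (disagree)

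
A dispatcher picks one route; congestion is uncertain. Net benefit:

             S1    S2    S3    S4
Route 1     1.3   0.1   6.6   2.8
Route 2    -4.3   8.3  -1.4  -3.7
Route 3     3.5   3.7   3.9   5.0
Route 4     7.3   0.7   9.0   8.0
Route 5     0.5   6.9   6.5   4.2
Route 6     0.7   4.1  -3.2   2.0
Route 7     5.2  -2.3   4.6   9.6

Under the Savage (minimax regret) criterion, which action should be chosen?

Column bests: S1=7.3, S2=8.3, S3=9.0, S4=9.6.
Route 1 regrets: 6.0, 8.2, 2.4, 6.8 → max 8.2
Route 2 regrets: 11.6, 0.0, 10.4, 13.3 → max 13.3
Route 3 regrets: 3.8, 4.6, 5.1, 4.6 → max 5.1
Route 4 regrets: 0.0, 7.6, 0.0, 1.6 → max 7.6
Route 5 regrets: 6.8, 1.4, 2.5, 5.4 → max 6.8
Route 6 regrets: 6.6, 4.2, 12.2, 7.6 → max 12.2
Route 7 regrets: 2.1, 10.6, 4.4, 0.0 → max 10.6
Smallest max regret = 5.1 → Route 3.

Route 3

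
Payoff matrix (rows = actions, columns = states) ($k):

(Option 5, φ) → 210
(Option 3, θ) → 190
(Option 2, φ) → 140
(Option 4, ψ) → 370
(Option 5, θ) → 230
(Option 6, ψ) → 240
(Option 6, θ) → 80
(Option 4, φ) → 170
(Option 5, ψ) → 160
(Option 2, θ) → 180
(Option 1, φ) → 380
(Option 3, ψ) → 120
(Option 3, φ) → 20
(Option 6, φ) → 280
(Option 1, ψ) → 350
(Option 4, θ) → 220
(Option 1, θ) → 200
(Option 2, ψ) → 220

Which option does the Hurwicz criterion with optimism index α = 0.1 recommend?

Option 1

Option 1: 0.1·380 + 0.9·200 = 218
Option 2: 0.1·220 + 0.9·140 = 148
Option 3: 0.1·190 + 0.9·20 = 37
Option 4: 0.1·370 + 0.9·170 = 190
Option 5: 0.1·230 + 0.9·160 = 167
Option 6: 0.1·280 + 0.9·80 = 100
Highest Hurwicz score = 218 → Option 1.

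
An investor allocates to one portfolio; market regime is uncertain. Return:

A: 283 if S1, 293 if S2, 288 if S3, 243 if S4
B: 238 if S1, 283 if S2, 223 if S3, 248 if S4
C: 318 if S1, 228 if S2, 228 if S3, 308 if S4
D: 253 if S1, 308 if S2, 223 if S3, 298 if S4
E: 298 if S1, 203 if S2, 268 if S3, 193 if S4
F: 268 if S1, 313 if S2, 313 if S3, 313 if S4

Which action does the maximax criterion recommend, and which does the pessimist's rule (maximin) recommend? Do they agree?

maximax → C; maximin → F (disagree)

Row maxima: A=293, B=283, C=318, D=308, E=298, F=313
Best best-case = 318 → C.
Row minima: A=243, B=223, C=228, D=223, E=193, F=268
Best worst-case = 268 → F.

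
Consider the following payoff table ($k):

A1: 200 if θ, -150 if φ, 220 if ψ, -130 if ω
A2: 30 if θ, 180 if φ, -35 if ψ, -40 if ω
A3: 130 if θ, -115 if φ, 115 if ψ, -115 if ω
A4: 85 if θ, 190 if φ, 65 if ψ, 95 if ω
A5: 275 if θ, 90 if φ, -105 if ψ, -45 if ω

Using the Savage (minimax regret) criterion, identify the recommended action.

Column bests: θ=275, φ=190, ψ=220, ω=95.
A1 regrets: 75, 340, 0, 225 → max 340
A2 regrets: 245, 10, 255, 135 → max 255
A3 regrets: 145, 305, 105, 210 → max 305
A4 regrets: 190, 0, 155, 0 → max 190
A5 regrets: 0, 100, 325, 140 → max 325
Smallest max regret = 190 → A4.

A4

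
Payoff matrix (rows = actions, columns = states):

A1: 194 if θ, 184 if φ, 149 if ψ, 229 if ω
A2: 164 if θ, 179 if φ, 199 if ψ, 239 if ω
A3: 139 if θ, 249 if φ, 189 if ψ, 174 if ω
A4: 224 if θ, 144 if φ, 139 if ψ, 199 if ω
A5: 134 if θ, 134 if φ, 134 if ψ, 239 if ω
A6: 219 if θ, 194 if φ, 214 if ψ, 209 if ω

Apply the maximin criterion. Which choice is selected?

Row minima: A1=149, A2=164, A3=139, A4=139, A5=134, A6=194
Best worst-case = 194 → A6.

A6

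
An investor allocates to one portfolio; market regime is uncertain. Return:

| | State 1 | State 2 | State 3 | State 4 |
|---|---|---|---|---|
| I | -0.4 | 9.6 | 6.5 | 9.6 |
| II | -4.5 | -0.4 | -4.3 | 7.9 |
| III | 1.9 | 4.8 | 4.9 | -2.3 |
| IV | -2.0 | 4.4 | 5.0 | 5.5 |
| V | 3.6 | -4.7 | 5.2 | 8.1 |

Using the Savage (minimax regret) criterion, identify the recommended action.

I

Column bests: State 1=3.6, State 2=9.6, State 3=6.5, State 4=9.6.
I regrets: 4.0, 0.0, 0.0, 0.0 → max 4.0
II regrets: 8.1, 10.0, 10.8, 1.7 → max 10.8
III regrets: 1.7, 4.8, 1.6, 11.9 → max 11.9
IV regrets: 5.6, 5.2, 1.5, 4.1 → max 5.6
V regrets: 0.0, 14.3, 1.3, 1.5 → max 14.3
Smallest max regret = 4.0 → I.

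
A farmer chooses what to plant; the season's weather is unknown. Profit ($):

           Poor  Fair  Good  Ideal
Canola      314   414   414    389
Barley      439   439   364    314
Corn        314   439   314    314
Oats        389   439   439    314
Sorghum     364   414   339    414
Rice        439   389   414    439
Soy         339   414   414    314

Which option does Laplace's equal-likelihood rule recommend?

Row averages: Canola=382.75, Barley=389, Corn=345.25, Oats=395.25, Sorghum=382.75, Rice=420.25, Soy=370.25
Highest average = 420.25 → Rice.

Rice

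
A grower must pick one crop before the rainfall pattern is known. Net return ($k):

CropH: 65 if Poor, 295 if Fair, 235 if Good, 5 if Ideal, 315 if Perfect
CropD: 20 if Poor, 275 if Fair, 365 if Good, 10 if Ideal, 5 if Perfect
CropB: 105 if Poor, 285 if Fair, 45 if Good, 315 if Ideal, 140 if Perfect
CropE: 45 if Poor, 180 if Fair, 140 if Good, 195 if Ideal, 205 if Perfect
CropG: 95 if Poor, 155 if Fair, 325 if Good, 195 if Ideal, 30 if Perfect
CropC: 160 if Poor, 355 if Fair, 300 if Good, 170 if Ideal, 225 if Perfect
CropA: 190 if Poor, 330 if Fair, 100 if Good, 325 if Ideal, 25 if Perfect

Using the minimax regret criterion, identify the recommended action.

Column bests: Poor=190, Fair=355, Good=365, Ideal=325, Perfect=315.
CropH regrets: 125, 60, 130, 320, 0 → max 320
CropD regrets: 170, 80, 0, 315, 310 → max 315
CropB regrets: 85, 70, 320, 10, 175 → max 320
CropE regrets: 145, 175, 225, 130, 110 → max 225
CropG regrets: 95, 200, 40, 130, 285 → max 285
CropC regrets: 30, 0, 65, 155, 90 → max 155
CropA regrets: 0, 25, 265, 0, 290 → max 290
Smallest max regret = 155 → CropC.

CropC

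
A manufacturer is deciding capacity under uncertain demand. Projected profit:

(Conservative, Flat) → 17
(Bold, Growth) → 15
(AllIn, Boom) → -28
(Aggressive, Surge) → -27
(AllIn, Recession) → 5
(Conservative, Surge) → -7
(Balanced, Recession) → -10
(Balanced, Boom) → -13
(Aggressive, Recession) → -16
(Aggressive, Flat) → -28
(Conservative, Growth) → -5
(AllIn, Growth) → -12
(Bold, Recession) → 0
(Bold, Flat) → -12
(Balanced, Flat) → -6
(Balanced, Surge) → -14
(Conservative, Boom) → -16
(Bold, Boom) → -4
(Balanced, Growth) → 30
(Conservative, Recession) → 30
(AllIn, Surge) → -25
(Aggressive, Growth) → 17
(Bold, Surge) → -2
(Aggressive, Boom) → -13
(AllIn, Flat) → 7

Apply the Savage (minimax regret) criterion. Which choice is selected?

Column bests: Recession=30, Flat=17, Growth=30, Boom=-4, Surge=-2.
Conservative regrets: 0, 0, 35, 12, 5 → max 35
Balanced regrets: 40, 23, 0, 9, 12 → max 40
Aggressive regrets: 46, 45, 13, 9, 25 → max 46
Bold regrets: 30, 29, 15, 0, 0 → max 30
AllIn regrets: 25, 10, 42, 24, 23 → max 42
Smallest max regret = 30 → Bold.

Bold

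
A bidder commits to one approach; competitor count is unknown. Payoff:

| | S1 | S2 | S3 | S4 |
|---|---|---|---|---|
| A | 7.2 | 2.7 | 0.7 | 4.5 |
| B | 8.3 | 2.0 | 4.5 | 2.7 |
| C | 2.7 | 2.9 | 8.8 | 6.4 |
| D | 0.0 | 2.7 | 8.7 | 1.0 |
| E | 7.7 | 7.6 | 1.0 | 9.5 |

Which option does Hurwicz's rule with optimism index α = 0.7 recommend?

A: 0.7·7.2 + 0.3·0.7 = 5.25
B: 0.7·8.3 + 0.3·2.0 = 6.41
C: 0.7·8.8 + 0.3·2.7 = 6.97
D: 0.7·8.7 + 0.3·0.0 = 6.09
E: 0.7·9.5 + 0.3·1.0 = 6.95
Highest Hurwicz score = 6.97 → C.

C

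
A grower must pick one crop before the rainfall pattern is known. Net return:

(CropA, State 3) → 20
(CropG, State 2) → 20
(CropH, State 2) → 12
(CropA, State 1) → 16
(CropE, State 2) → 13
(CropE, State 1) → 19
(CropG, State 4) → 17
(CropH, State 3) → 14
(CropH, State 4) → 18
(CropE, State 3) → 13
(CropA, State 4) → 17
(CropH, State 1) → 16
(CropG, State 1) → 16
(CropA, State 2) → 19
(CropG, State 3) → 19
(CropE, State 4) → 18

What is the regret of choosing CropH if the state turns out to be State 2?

Best payoff under State 2 is 20.
Regret = 20 − 12 = 8.

8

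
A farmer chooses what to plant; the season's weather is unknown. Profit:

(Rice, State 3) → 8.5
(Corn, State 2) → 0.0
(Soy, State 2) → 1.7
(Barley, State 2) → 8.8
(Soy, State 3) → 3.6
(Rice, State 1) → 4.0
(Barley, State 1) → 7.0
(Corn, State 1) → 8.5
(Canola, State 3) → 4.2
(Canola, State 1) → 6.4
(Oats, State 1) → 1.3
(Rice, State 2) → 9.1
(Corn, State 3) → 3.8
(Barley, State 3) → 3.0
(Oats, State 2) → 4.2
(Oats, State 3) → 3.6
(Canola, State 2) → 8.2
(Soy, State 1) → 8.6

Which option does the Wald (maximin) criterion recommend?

Canola

Row minima: Canola=4.2, Soy=1.7, Rice=4.0, Oats=1.3, Barley=3.0, Corn=0.0
Best worst-case = 4.2 → Canola.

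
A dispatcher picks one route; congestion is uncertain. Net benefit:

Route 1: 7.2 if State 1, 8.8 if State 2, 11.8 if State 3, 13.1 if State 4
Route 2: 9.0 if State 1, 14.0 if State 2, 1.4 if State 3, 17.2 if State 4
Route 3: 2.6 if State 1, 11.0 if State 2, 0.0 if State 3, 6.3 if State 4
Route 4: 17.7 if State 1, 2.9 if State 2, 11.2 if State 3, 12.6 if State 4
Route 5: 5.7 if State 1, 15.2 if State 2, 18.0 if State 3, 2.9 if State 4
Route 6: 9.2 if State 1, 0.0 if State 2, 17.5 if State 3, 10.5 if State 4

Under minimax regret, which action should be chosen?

Column bests: State 1=17.7, State 2=15.2, State 3=18.0, State 4=17.2.
Route 1 regrets: 10.5, 6.4, 6.2, 4.1 → max 10.5
Route 2 regrets: 8.7, 1.2, 16.6, 0.0 → max 16.6
Route 3 regrets: 15.1, 4.2, 18.0, 10.9 → max 18.0
Route 4 regrets: 0.0, 12.3, 6.8, 4.6 → max 12.3
Route 5 regrets: 12.0, 0.0, 0.0, 14.3 → max 14.3
Route 6 regrets: 8.5, 15.2, 0.5, 6.7 → max 15.2
Smallest max regret = 10.5 → Route 1.

Route 1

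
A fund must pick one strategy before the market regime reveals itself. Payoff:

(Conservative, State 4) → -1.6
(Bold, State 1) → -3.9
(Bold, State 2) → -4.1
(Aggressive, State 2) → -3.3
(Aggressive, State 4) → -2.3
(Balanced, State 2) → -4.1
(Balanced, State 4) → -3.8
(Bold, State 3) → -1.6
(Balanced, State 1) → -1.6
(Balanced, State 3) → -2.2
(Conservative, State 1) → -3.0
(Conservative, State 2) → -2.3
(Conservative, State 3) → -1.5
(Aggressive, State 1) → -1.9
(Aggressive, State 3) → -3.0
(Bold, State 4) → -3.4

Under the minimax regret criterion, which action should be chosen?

Column bests: State 1=-1.6, State 2=-2.3, State 3=-1.5, State 4=-1.6.
Conservative regrets: 1.4, 0.0, 0.0, 0.0 → max 1.4
Balanced regrets: 0.0, 1.8, 0.7, 2.2 → max 2.2
Aggressive regrets: 0.3, 1.0, 1.5, 0.7 → max 1.5
Bold regrets: 2.3, 1.8, 0.1, 1.8 → max 2.3
Smallest max regret = 1.4 → Conservative.

Conservative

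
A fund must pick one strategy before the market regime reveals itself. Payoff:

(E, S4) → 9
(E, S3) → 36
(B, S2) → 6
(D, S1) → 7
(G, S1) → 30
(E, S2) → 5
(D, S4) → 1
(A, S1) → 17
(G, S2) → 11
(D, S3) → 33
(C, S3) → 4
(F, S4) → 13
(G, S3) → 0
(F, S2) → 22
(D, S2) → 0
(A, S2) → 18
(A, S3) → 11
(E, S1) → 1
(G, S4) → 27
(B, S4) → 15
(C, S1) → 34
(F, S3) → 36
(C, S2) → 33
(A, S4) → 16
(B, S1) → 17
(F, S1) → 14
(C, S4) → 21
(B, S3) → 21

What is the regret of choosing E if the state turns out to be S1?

Best payoff under S1 is 34.
Regret = 34 − 1 = 33.

33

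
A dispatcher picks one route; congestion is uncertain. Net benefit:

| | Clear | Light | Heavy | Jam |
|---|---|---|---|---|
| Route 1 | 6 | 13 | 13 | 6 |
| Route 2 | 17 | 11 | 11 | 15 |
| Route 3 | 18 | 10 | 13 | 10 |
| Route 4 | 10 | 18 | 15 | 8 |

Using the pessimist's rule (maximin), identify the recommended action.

Route 2

Row minima: Route 1=6, Route 2=11, Route 3=10, Route 4=8
Best worst-case = 11 → Route 2.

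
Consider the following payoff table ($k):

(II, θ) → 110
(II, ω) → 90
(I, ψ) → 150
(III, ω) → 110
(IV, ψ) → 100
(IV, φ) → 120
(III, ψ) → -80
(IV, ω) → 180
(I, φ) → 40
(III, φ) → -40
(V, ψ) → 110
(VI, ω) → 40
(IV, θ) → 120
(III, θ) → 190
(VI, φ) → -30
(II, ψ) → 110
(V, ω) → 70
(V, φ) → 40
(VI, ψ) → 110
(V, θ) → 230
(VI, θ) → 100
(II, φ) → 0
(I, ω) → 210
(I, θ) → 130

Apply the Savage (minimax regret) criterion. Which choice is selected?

Column bests: θ=230, φ=120, ψ=150, ω=210.
I regrets: 100, 80, 0, 0 → max 100
II regrets: 120, 120, 40, 120 → max 120
III regrets: 40, 160, 230, 100 → max 230
IV regrets: 110, 0, 50, 30 → max 110
V regrets: 0, 80, 40, 140 → max 140
VI regrets: 130, 150, 40, 170 → max 170
Smallest max regret = 100 → I.

I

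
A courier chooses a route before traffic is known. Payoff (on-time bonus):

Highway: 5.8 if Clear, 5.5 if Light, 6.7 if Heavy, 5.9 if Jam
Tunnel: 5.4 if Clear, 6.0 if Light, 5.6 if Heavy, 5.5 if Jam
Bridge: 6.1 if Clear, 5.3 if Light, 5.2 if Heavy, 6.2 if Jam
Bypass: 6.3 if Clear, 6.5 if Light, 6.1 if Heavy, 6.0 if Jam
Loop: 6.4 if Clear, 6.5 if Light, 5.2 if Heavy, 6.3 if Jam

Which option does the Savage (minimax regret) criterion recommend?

Bypass

Column bests: Clear=6.4, Light=6.5, Heavy=6.7, Jam=6.3.
Highway regrets: 0.6, 1.0, 0.0, 0.4 → max 1.0
Tunnel regrets: 1.0, 0.5, 1.1, 0.8 → max 1.1
Bridge regrets: 0.3, 1.2, 1.5, 0.1 → max 1.5
Bypass regrets: 0.1, 0.0, 0.6, 0.3 → max 0.6
Loop regrets: 0.0, 0.0, 1.5, 0.0 → max 1.5
Smallest max regret = 0.6 → Bypass.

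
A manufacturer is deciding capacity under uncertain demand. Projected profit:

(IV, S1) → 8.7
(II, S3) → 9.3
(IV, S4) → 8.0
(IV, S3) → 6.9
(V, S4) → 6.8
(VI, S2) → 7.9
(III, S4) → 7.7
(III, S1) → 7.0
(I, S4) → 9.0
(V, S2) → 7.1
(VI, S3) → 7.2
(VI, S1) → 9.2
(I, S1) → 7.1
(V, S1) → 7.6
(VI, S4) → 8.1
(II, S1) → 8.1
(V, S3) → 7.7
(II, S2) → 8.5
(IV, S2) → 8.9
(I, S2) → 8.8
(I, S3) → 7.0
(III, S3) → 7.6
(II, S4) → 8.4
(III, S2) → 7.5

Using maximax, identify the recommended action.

II

Row maxima: I=9.0, II=9.3, III=7.7, IV=8.9, V=7.7, VI=9.2
Best best-case = 9.3 → II.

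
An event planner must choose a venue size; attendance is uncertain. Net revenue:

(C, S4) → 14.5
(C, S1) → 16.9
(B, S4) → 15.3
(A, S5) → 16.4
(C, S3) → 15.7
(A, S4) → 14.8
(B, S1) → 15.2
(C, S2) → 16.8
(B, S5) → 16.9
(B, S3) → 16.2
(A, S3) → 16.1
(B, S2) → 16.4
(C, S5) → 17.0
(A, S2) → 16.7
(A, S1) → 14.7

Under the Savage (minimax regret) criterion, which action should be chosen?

Column bests: S1=16.9, S2=16.8, S3=16.2, S4=15.3, S5=17.0.
A regrets: 2.2, 0.1, 0.1, 0.5, 0.6 → max 2.2
B regrets: 1.7, 0.4, 0.0, 0.0, 0.1 → max 1.7
C regrets: 0.0, 0.0, 0.5, 0.8, 0.0 → max 0.8
Smallest max regret = 0.8 → C.

C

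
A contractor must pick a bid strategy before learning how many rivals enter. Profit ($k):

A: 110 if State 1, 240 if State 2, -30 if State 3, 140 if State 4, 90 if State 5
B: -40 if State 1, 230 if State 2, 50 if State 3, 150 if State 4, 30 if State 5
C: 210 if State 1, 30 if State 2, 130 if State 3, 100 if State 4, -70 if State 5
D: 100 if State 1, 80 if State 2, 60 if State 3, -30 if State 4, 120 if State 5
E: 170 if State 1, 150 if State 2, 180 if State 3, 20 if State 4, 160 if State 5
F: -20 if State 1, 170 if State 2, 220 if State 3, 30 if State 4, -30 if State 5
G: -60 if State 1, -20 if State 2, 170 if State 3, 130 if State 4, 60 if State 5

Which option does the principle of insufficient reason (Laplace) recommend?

Row averages: A=110, B=84, C=80, D=66, E=136, F=74, G=56
Highest average = 136 → E.

E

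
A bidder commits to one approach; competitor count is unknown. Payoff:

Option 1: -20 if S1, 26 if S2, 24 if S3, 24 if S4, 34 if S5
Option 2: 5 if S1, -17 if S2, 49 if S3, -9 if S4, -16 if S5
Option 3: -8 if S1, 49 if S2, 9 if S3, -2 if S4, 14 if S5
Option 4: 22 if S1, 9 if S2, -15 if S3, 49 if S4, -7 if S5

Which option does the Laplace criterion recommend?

Row averages: Option 1=17.6, Option 2=2.4, Option 3=12.4, Option 4=11.6
Highest average = 17.6 → Option 1.

Option 1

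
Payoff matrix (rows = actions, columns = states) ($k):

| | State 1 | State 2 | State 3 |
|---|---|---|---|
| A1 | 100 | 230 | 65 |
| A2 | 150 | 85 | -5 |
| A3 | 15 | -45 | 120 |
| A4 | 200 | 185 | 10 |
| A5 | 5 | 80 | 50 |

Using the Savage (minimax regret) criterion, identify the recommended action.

Column bests: State 1=200, State 2=230, State 3=120.
A1 regrets: 100, 0, 55 → max 100
A2 regrets: 50, 145, 125 → max 145
A3 regrets: 185, 275, 0 → max 275
A4 regrets: 0, 45, 110 → max 110
A5 regrets: 195, 150, 70 → max 195
Smallest max regret = 100 → A1.

A1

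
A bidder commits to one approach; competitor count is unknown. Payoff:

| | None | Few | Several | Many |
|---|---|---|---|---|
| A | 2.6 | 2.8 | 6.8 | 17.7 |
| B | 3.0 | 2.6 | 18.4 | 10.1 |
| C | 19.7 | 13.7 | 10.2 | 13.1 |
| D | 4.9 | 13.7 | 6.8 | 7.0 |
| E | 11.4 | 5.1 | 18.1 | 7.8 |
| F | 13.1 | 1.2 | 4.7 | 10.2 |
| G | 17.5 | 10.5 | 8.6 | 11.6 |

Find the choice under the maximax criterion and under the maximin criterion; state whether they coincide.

Row maxima: A=17.7, B=18.4, C=19.7, D=13.7, E=18.1, F=13.1, G=17.5
Best best-case = 19.7 → C.
Row minima: A=2.6, B=2.6, C=10.2, D=4.9, E=5.1, F=1.2, G=8.6
Best worst-case = 10.2 → C.

maximax → C; maximin → C (agree)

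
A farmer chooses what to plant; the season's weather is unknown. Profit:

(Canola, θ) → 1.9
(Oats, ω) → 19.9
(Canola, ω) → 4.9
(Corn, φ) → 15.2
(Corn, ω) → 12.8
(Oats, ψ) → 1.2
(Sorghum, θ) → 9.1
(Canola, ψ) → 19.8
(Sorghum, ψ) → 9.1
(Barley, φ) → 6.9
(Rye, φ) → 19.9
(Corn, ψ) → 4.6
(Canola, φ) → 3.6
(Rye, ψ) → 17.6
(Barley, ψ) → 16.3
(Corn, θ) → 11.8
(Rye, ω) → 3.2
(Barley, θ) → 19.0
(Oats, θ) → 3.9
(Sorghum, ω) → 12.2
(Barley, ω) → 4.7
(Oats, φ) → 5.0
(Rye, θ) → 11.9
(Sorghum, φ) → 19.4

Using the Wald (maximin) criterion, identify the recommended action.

Sorghum

Row minima: Sorghum=9.1, Canola=1.9, Rye=3.2, Corn=4.6, Barley=4.7, Oats=1.2
Best worst-case = 9.1 → Sorghum.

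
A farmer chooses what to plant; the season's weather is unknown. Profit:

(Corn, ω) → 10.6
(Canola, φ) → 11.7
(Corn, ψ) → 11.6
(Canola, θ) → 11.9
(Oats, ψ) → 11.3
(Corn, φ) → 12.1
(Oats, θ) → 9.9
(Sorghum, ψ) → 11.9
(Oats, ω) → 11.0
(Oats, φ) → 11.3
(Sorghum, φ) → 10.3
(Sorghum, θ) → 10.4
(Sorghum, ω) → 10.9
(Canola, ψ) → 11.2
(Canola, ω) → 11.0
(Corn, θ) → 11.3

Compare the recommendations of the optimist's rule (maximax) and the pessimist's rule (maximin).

Row maxima: Corn=12.1, Sorghum=11.9, Canola=11.9, Oats=11.3
Best best-case = 12.1 → Corn.
Row minima: Corn=10.6, Sorghum=10.3, Canola=11.0, Oats=9.9
Best worst-case = 11.0 → Canola.

maximax → Corn; maximin → Canola (disagree)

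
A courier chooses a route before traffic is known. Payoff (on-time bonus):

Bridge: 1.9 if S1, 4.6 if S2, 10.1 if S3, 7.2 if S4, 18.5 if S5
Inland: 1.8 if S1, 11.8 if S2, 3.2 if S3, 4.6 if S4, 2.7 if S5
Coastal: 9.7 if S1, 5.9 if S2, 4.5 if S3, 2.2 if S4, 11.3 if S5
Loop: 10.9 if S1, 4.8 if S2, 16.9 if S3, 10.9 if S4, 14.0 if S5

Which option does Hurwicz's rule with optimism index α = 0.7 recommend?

Bridge: 0.7·18.5 + 0.3·1.9 = 13.52
Inland: 0.7·11.8 + 0.3·1.8 = 8.8
Coastal: 0.7·11.3 + 0.3·2.2 = 8.57
Loop: 0.7·16.9 + 0.3·4.8 = 13.27
Highest Hurwicz score = 13.52 → Bridge.

Bridge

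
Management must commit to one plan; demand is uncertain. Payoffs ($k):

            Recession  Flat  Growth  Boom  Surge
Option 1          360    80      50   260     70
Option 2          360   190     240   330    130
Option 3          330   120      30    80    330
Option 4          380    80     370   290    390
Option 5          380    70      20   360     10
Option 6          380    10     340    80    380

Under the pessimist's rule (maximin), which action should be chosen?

Row minima: Option 1=50, Option 2=130, Option 3=30, Option 4=80, Option 5=10, Option 6=10
Best worst-case = 130 → Option 2.

Option 2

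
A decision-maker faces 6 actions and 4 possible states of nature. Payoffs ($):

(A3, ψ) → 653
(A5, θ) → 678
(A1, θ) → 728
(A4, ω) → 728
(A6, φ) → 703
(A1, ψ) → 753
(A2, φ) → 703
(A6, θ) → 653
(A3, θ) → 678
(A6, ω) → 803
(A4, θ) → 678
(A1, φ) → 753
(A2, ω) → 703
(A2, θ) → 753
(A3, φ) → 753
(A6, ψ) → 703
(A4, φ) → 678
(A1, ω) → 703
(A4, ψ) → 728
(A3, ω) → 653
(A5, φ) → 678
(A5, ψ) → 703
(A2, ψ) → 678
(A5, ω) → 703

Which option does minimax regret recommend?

Column bests: θ=753, φ=753, ψ=753, ω=803.
A1 regrets: 25, 0, 0, 100 → max 100
A2 regrets: 0, 50, 75, 100 → max 100
A3 regrets: 75, 0, 100, 150 → max 150
A4 regrets: 75, 75, 25, 75 → max 75
A5 regrets: 75, 75, 50, 100 → max 100
A6 regrets: 100, 50, 50, 0 → max 100
Smallest max regret = 75 → A4.

A4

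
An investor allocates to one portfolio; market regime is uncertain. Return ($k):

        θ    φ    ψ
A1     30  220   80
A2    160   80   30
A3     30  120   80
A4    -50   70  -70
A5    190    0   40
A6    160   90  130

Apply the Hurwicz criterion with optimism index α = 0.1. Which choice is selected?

A6

A1: 0.1·220 + 0.9·30 = 49
A2: 0.1·160 + 0.9·30 = 43
A3: 0.1·120 + 0.9·30 = 39
A4: 0.1·70 + 0.9·(-70) = -56
A5: 0.1·190 + 0.9·0 = 19
A6: 0.1·160 + 0.9·90 = 97
Highest Hurwicz score = 97 → A6.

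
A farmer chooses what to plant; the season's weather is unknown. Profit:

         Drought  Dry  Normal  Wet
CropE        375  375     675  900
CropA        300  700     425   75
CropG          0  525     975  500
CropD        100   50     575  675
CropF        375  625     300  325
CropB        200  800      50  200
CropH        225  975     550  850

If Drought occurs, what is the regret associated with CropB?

Best payoff under Drought is 375.
Regret = 375 − 200 = 175.

175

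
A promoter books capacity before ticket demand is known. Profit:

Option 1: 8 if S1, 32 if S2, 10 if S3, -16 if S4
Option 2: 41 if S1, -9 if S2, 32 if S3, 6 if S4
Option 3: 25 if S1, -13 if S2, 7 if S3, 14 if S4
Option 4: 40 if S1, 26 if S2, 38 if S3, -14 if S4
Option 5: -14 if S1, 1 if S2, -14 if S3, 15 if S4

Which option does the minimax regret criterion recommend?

Column bests: S1=41, S2=32, S3=38, S4=15.
Option 1 regrets: 33, 0, 28, 31 → max 33
Option 2 regrets: 0, 41, 6, 9 → max 41
Option 3 regrets: 16, 45, 31, 1 → max 45
Option 4 regrets: 1, 6, 0, 29 → max 29
Option 5 regrets: 55, 31, 52, 0 → max 55
Smallest max regret = 29 → Option 4.

Option 4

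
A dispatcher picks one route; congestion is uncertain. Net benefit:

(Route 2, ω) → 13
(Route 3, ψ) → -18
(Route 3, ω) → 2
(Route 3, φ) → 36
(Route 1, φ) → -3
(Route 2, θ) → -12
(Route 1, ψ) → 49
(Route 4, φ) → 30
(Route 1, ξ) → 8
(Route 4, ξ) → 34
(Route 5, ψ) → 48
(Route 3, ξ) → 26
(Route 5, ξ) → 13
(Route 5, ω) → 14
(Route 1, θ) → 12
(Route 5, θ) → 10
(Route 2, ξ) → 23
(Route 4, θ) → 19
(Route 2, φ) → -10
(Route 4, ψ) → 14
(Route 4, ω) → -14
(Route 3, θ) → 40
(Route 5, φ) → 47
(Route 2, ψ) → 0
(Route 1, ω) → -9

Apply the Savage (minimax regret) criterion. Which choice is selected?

Column bests: θ=40, φ=47, ψ=49, ω=14, ξ=34.
Route 1 regrets: 28, 50, 0, 23, 26 → max 50
Route 2 regrets: 52, 57, 49, 1, 11 → max 57
Route 3 regrets: 0, 11, 67, 12, 8 → max 67
Route 4 regrets: 21, 17, 35, 28, 0 → max 35
Route 5 regrets: 30, 0, 1, 0, 21 → max 30
Smallest max regret = 30 → Route 5.

Route 5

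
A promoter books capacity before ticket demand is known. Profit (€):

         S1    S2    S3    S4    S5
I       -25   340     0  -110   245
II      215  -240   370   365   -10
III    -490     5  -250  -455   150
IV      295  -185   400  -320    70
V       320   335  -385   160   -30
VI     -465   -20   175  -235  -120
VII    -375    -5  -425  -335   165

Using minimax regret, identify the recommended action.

Column bests: S1=320, S2=340, S3=400, S4=365, S5=245.
I regrets: 345, 0, 400, 475, 0 → max 475
II regrets: 105, 580, 30, 0, 255 → max 580
III regrets: 810, 335, 650, 820, 95 → max 820
IV regrets: 25, 525, 0, 685, 175 → max 685
V regrets: 0, 5, 785, 205, 275 → max 785
VI regrets: 785, 360, 225, 600, 365 → max 785
VII regrets: 695, 345, 825, 700, 80 → max 825
Smallest max regret = 475 → I.

I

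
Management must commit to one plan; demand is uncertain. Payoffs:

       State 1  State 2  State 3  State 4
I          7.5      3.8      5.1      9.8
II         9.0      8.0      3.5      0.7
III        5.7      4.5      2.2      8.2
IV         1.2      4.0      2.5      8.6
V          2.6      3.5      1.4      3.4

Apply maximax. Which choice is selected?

I

Row maxima: I=9.8, II=9.0, III=8.2, IV=8.6, V=3.5
Best best-case = 9.8 → I.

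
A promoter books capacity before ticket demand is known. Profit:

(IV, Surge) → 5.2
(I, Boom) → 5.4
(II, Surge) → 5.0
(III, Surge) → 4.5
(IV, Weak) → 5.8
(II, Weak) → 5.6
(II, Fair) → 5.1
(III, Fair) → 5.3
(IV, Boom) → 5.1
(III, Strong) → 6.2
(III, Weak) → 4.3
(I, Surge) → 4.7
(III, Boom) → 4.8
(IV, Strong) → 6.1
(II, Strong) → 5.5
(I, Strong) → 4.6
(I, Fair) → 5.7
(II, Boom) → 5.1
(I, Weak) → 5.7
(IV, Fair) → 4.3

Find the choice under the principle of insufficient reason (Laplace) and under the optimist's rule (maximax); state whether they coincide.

laplace → IV; maximax → III (disagree)

Row averages: I=5.22, II=5.26, III=5.02, IV=5.3
Highest average = 5.3 → IV.
Row maxima: I=5.7, II=5.6, III=6.2, IV=6.1
Best best-case = 6.2 → III.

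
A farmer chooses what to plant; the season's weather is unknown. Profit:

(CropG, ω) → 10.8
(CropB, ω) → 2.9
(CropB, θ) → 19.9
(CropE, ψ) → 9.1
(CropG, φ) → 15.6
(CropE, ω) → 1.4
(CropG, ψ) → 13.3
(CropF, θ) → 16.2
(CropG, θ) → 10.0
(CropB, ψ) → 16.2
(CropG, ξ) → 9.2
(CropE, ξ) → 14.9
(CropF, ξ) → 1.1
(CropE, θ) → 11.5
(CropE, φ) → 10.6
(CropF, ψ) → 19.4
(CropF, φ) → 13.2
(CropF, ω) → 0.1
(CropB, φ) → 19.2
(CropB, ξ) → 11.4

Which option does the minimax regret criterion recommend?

CropB

Column bests: θ=19.9, φ=19.2, ψ=19.4, ω=10.8, ξ=14.9.
CropG regrets: 9.9, 3.6, 6.1, 0.0, 5.7 → max 9.9
CropF regrets: 3.7, 6.0, 0.0, 10.7, 13.8 → max 13.8
CropB regrets: 0.0, 0.0, 3.2, 7.9, 3.5 → max 7.9
CropE regrets: 8.4, 8.6, 10.3, 9.4, 0.0 → max 10.3
Smallest max regret = 7.9 → CropB.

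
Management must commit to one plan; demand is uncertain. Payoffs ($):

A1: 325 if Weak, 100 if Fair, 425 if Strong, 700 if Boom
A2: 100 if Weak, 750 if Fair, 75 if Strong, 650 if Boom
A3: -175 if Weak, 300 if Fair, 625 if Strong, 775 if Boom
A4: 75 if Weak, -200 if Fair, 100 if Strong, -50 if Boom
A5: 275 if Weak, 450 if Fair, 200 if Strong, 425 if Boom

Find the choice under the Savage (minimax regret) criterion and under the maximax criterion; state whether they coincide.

Column bests: Weak=325, Fair=750, Strong=625, Boom=775.
A1 regrets: 0, 650, 200, 75 → max 650
A2 regrets: 225, 0, 550, 125 → max 550
A3 regrets: 500, 450, 0, 0 → max 500
A4 regrets: 250, 950, 525, 825 → max 950
A5 regrets: 50, 300, 425, 350 → max 425
Smallest max regret = 425 → A5.
Row maxima: A1=700, A2=750, A3=775, A4=100, A5=450
Best best-case = 775 → A3.

minimax regret → A5; maximax → A3 (disagree)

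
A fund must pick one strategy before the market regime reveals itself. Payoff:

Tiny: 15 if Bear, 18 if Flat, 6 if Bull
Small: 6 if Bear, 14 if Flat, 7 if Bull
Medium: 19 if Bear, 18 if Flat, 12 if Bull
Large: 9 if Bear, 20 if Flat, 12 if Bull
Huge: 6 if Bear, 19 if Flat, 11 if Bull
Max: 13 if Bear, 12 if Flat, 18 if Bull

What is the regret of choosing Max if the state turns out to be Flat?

8

Best payoff under Flat is 20.
Regret = 20 − 12 = 8.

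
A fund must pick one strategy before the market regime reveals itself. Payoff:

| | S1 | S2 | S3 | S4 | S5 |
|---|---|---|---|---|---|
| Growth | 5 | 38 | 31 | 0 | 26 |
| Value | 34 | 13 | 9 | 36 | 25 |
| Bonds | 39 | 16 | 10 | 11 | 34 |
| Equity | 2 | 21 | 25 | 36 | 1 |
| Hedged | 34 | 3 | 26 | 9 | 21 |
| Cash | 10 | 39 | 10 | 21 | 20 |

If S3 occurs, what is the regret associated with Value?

22

Best payoff under S3 is 31.
Regret = 31 − 9 = 22.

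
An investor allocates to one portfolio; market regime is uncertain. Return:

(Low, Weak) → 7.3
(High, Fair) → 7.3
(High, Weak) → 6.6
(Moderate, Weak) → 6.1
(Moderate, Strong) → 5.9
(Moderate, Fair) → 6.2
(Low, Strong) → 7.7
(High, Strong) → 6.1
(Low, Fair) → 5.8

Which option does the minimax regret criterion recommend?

Column bests: Weak=7.3, Fair=7.3, Strong=7.7.
Low regrets: 0.0, 1.5, 0.0 → max 1.5
Moderate regrets: 1.2, 1.1, 1.8 → max 1.8
High regrets: 0.7, 0.0, 1.6 → max 1.6
Smallest max regret = 1.5 → Low.

Low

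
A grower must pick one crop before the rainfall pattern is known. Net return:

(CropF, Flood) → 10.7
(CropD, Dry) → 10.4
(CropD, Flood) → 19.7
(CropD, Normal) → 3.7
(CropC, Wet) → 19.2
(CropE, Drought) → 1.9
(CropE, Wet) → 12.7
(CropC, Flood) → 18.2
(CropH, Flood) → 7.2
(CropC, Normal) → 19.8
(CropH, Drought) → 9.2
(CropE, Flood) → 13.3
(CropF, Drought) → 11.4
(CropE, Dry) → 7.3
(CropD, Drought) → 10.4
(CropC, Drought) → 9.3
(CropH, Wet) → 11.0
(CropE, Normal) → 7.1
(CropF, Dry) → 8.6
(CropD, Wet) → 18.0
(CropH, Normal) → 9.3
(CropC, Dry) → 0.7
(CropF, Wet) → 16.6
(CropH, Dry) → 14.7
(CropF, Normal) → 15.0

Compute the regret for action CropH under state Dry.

0.0

Best payoff under Dry is 14.7.
Regret = 14.7 − 14.7 = 0.0.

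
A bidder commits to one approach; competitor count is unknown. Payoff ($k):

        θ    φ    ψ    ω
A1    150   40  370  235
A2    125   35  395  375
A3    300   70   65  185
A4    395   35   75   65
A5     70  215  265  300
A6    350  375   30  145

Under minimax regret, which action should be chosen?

Column bests: θ=395, φ=375, ψ=395, ω=375.
A1 regrets: 245, 335, 25, 140 → max 335
A2 regrets: 270, 340, 0, 0 → max 340
A3 regrets: 95, 305, 330, 190 → max 330
A4 regrets: 0, 340, 320, 310 → max 340
A5 regrets: 325, 160, 130, 75 → max 325
A6 regrets: 45, 0, 365, 230 → max 365
Smallest max regret = 325 → A5.

A5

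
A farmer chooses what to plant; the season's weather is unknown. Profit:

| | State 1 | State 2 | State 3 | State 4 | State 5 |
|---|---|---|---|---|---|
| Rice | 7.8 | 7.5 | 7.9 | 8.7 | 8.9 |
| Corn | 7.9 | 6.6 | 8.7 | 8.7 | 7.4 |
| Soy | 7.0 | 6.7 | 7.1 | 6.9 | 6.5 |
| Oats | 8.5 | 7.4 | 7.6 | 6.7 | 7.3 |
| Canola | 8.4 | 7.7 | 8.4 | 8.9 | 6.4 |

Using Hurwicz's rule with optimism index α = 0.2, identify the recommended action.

Rice: 0.2·8.9 + 0.8·7.5 = 7.78
Corn: 0.2·8.7 + 0.8·6.6 = 7.02
Soy: 0.2·7.1 + 0.8·6.5 = 6.62
Oats: 0.2·8.5 + 0.8·6.7 = 7.06
Canola: 0.2·8.9 + 0.8·6.4 = 6.9
Highest Hurwicz score = 7.78 → Rice.

Rice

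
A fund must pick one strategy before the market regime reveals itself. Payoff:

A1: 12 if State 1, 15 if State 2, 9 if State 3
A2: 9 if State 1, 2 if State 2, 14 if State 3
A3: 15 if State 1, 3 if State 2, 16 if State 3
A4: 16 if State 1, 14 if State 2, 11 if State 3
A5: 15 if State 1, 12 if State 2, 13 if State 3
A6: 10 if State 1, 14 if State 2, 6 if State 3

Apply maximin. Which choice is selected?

A5

Row minima: A1=9, A2=2, A3=3, A4=11, A5=12, A6=6
Best worst-case = 12 → A5.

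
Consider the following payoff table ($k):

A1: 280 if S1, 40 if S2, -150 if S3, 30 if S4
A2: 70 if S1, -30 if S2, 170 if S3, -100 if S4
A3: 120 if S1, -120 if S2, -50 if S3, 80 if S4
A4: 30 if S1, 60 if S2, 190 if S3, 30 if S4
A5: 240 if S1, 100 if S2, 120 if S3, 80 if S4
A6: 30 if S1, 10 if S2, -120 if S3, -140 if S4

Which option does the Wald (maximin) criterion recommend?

A5

Row minima: A1=-150, A2=-100, A3=-120, A4=30, A5=80, A6=-140
Best worst-case = 80 → A5.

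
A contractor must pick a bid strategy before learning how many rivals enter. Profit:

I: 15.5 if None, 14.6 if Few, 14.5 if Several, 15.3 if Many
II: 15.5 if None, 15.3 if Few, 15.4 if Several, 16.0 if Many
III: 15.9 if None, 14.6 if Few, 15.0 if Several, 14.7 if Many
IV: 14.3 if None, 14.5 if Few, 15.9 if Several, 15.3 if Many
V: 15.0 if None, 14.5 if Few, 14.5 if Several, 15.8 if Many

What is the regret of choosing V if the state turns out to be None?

0.9

Best payoff under None is 15.9.
Regret = 15.9 − 15.0 = 0.9.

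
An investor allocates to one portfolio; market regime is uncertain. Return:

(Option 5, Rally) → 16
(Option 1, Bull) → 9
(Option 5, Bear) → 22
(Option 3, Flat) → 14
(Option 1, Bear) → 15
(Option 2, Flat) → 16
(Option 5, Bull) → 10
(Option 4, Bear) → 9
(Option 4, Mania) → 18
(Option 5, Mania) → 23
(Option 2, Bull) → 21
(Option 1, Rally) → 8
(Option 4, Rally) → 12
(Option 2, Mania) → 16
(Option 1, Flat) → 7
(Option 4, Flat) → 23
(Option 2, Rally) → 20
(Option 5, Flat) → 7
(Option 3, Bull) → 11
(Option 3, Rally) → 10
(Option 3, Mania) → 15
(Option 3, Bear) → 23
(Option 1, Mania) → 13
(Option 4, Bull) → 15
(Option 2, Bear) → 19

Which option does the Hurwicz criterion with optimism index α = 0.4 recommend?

Option 2

Option 1: 0.4·15 + 0.6·7 = 10.2
Option 2: 0.4·21 + 0.6·16 = 18
Option 3: 0.4·23 + 0.6·10 = 15.2
Option 4: 0.4·23 + 0.6·9 = 14.6
Option 5: 0.4·23 + 0.6·7 = 13.4
Highest Hurwicz score = 18 → Option 2.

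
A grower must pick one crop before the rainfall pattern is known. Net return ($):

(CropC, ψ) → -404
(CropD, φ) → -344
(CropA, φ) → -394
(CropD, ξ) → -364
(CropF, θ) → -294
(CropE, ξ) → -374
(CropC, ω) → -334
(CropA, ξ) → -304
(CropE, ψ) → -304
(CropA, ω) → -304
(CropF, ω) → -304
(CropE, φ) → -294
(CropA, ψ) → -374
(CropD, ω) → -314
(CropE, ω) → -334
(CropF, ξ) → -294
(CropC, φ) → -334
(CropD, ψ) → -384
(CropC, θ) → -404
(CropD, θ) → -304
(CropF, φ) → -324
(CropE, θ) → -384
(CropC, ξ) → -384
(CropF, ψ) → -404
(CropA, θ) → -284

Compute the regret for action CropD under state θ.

20

Best payoff under θ is -284.
Regret = -284 − (-304) = 20.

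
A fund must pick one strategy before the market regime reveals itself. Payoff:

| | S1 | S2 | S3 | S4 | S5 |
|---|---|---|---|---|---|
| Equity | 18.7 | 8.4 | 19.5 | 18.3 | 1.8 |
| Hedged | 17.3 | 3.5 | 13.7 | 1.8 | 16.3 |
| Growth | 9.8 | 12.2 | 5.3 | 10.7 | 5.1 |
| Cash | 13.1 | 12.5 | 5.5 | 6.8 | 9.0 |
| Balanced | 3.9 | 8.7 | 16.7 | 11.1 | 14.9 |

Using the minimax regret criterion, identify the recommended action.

Cash

Column bests: S1=18.7, S2=12.5, S3=19.5, S4=18.3, S5=16.3.
Equity regrets: 0.0, 4.1, 0.0, 0.0, 14.5 → max 14.5
Hedged regrets: 1.4, 9.0, 5.8, 16.5, 0.0 → max 16.5
Growth regrets: 8.9, 0.3, 14.2, 7.6, 11.2 → max 14.2
Cash regrets: 5.6, 0.0, 14.0, 11.5, 7.3 → max 14.0
Balanced regrets: 14.8, 3.8, 2.8, 7.2, 1.4 → max 14.8
Smallest max regret = 14.0 → Cash.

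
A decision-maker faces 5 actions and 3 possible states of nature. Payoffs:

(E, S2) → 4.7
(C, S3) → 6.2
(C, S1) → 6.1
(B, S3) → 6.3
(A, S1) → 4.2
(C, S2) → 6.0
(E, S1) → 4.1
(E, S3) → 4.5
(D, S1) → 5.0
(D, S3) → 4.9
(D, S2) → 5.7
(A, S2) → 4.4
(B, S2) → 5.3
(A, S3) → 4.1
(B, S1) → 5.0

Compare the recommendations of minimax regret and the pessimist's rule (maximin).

Column bests: S1=6.1, S2=6.0, S3=6.3.
A regrets: 1.9, 1.6, 2.2 → max 2.2
B regrets: 1.1, 0.7, 0.0 → max 1.1
C regrets: 0.0, 0.0, 0.1 → max 0.1
D regrets: 1.1, 0.3, 1.4 → max 1.4
E regrets: 2.0, 1.3, 1.8 → max 2.0
Smallest max regret = 0.1 → C.
Row minima: A=4.1, B=5.0, C=6.0, D=4.9, E=4.1
Best worst-case = 6.0 → C.

minimax regret → C; maximin → C (agree)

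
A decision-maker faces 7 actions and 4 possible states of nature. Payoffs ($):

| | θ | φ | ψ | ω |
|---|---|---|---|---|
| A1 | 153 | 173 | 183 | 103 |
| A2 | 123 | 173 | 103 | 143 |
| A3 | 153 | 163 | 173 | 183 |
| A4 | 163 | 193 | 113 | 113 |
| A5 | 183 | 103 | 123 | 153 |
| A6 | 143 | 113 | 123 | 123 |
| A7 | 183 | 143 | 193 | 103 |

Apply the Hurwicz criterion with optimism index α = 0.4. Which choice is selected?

A1: 0.4·183 + 0.6·103 = 135
A2: 0.4·173 + 0.6·103 = 131
A3: 0.4·183 + 0.6·153 = 165
A4: 0.4·193 + 0.6·113 = 145
A5: 0.4·183 + 0.6·103 = 135
A6: 0.4·143 + 0.6·113 = 125
A7: 0.4·193 + 0.6·103 = 139
Highest Hurwicz score = 165 → A3.

A3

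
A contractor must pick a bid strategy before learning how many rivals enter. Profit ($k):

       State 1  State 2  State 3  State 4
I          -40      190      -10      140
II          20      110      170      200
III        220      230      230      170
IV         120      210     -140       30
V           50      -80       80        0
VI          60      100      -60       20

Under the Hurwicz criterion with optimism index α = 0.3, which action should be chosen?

III

I: 0.3·190 + 0.7·(-40) = 29
II: 0.3·200 + 0.7·20 = 74
III: 0.3·230 + 0.7·170 = 188
IV: 0.3·210 + 0.7·(-140) = -35
V: 0.3·80 + 0.7·(-80) = -32
VI: 0.3·100 + 0.7·(-60) = -12
Highest Hurwicz score = 188 → III.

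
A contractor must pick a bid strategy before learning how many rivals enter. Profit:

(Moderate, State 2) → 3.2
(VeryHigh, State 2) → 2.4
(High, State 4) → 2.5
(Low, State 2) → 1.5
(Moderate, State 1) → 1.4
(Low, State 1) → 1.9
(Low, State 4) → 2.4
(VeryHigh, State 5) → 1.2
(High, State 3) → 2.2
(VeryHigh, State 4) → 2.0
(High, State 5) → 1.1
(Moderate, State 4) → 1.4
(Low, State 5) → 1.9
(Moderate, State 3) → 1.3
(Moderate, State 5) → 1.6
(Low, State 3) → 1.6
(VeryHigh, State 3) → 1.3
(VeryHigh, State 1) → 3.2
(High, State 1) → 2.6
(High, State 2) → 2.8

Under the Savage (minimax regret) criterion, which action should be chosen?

High

Column bests: State 1=3.2, State 2=3.2, State 3=2.2, State 4=2.5, State 5=1.9.
Low regrets: 1.3, 1.7, 0.6, 0.1, 0.0 → max 1.7
Moderate regrets: 1.8, 0.0, 0.9, 1.1, 0.3 → max 1.8
High regrets: 0.6, 0.4, 0.0, 0.0, 0.8 → max 0.8
VeryHigh regrets: 0.0, 0.8, 0.9, 0.5, 0.7 → max 0.9
Smallest max regret = 0.8 → High.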